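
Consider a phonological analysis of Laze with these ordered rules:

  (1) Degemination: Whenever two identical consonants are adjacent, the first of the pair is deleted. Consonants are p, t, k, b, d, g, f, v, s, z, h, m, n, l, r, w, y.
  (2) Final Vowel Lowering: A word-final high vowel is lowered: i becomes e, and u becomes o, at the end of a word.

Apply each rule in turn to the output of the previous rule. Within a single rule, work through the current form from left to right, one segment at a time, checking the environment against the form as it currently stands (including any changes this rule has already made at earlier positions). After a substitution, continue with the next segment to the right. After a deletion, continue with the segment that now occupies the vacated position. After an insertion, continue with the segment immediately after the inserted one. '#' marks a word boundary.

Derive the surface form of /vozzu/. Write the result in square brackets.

(1) Degemination: [vozzu] → [vozu]
(2) Final Vowel Lowering: [vozu] → [vozo]

[vozo]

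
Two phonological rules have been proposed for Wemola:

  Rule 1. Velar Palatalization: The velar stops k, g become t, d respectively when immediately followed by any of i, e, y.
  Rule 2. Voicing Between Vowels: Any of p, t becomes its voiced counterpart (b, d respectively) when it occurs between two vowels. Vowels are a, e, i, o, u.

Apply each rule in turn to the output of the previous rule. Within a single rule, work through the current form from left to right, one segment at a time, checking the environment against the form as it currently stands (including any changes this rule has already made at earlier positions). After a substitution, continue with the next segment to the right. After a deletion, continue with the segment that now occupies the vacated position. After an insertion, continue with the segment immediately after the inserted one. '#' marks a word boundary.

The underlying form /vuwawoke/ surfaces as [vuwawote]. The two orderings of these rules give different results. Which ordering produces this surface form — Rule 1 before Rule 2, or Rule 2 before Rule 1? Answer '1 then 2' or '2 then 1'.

Order 1 then 2:
  1 Velar Palatalization: [vuwawoke] → [vuwawote]
  2 Voicing Between Vowels: [vuwawote] → [vuwawode]
  result: [vuwawode]
Order 2 then 1:
  2 Voicing Between Vowels: no change — [vuwawoke]
  1 Velar Palatalization: [vuwawoke] → [vuwawote]
  result: [vuwawote]

2 then 1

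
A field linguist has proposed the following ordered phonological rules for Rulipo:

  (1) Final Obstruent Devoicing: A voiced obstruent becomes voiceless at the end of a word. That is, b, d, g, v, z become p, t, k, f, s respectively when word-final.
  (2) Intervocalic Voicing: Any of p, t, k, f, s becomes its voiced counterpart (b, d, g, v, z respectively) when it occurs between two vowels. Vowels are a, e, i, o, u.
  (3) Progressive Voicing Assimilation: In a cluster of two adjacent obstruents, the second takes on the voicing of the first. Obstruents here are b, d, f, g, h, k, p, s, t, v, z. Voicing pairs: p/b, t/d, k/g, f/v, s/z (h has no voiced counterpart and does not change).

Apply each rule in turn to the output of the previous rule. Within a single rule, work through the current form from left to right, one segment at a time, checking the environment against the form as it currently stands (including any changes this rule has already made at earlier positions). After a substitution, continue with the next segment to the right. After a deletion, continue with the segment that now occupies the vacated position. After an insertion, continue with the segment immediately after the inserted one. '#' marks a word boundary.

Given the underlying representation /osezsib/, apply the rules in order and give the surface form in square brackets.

[ozezzip]

(1) Final Obstruent Devoicing: [osezsib] → [osezsip]
(2) Intervocalic Voicing: [osezsip] → [ozezsip]
(3) Progressive Voicing Assimilation: [ozezsip] → [ozezzip]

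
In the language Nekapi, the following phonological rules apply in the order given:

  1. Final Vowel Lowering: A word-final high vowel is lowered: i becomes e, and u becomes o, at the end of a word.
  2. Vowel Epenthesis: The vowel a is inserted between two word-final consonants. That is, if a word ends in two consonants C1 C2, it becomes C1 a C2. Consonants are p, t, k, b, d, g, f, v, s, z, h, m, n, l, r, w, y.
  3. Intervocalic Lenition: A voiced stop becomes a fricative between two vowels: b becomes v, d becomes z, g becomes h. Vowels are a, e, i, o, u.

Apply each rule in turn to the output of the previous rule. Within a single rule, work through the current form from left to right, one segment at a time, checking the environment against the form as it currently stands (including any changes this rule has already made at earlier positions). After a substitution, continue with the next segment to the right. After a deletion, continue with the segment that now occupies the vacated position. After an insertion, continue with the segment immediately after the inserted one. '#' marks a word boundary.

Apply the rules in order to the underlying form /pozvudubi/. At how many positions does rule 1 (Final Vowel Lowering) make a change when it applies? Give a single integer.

1 Final Vowel Lowering: [pozvudubi] → [pozvudube]
2 Vowel Epenthesis: no change — [pozvudube]
3 Intervocalic Lenition: [pozvudube] → [pozvuzuve]
Rule 1 changed 1 position(s).

1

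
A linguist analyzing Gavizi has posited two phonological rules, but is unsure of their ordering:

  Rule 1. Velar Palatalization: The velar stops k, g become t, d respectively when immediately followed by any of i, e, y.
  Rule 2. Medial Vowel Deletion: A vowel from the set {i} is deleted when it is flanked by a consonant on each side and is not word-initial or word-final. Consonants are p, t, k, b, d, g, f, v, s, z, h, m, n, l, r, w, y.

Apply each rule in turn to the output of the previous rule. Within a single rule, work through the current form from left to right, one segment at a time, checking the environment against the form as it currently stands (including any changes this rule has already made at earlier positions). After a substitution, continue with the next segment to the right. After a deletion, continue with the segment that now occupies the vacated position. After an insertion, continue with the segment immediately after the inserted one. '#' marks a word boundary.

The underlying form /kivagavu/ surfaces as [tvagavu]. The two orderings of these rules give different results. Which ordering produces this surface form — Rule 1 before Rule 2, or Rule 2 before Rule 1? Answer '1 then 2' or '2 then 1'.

1 then 2

Order 1 then 2:
  1 Velar Palatalization: [kivagavu] → [tivagavu]
  2 Medial Vowel Deletion: [tivagavu] → [tvagavu]
  result: [tvagavu]
Order 2 then 1:
  2 Medial Vowel Deletion: [kivagavu] → [kvagavu]
  1 Velar Palatalization: no change — [kvagavu]
  result: [kvagavu]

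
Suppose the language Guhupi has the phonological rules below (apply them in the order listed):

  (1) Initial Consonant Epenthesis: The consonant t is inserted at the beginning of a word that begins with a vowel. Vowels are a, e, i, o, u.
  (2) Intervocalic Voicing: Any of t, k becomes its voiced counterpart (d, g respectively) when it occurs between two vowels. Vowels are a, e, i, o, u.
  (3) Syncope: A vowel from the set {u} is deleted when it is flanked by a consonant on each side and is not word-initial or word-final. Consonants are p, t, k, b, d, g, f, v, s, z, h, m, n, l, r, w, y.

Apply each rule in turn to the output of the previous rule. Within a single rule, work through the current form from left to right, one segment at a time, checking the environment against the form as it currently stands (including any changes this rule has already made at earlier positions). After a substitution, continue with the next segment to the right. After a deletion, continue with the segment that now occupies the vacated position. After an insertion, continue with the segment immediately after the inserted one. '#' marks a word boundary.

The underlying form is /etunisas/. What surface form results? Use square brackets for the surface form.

(1) Initial Consonant Epenthesis: [etunisas] → [tetunisas]
(2) Intervocalic Voicing: [tetunisas] → [tedunisas]
(3) Syncope: [tedunisas] → [tednisas]

[tednisas]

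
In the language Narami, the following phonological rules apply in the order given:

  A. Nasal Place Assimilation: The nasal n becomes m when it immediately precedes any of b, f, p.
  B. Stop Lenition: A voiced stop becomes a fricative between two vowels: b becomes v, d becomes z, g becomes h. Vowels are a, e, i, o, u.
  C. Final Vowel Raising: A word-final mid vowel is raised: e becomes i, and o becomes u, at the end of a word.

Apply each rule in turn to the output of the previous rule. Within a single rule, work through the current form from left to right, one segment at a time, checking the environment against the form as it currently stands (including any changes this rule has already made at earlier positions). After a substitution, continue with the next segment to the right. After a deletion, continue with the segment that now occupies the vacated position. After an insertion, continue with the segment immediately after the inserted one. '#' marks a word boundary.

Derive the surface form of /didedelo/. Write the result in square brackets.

[dizezelu]

A Nasal Place Assimilation: no change — [didedelo]
B Stop Lenition: [didedelo] → [dizezelo]
C Final Vowel Raising: [dizezelo] → [dizezelu]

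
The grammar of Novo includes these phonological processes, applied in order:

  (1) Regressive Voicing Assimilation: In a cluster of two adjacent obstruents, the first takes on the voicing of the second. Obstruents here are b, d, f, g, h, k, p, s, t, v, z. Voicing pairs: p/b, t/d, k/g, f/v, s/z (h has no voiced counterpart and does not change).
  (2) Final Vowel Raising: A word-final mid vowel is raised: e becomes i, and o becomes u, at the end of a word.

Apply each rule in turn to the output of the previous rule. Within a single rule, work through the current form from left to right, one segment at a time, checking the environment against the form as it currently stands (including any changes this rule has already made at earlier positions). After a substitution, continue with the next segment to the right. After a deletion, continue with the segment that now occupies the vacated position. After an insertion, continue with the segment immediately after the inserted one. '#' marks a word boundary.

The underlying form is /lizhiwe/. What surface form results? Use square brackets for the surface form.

(1) Regressive Voicing Assimilation: [lizhiwe] → [lishiwe]
(2) Final Vowel Raising: [lishiwe] → [lishiwi]

[lishiwi]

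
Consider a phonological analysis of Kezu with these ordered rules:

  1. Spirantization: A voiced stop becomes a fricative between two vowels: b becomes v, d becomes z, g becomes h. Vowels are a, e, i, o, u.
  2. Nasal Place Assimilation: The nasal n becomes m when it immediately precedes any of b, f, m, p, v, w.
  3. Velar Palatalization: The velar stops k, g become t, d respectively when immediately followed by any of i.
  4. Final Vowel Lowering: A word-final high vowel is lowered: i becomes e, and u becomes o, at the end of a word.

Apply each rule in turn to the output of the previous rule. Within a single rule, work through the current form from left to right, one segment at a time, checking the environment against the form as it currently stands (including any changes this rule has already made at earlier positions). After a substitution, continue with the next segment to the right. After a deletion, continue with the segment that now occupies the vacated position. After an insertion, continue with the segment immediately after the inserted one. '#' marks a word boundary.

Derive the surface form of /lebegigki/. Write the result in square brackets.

1 Spirantization: [lebegigki] → [levehigki]
2 Nasal Place Assimilation: no change — [levehigki]
3 Velar Palatalization: [levehigki] → [levehigti]
4 Final Vowel Lowering: [levehigti] → [levehigte]

[levehigte]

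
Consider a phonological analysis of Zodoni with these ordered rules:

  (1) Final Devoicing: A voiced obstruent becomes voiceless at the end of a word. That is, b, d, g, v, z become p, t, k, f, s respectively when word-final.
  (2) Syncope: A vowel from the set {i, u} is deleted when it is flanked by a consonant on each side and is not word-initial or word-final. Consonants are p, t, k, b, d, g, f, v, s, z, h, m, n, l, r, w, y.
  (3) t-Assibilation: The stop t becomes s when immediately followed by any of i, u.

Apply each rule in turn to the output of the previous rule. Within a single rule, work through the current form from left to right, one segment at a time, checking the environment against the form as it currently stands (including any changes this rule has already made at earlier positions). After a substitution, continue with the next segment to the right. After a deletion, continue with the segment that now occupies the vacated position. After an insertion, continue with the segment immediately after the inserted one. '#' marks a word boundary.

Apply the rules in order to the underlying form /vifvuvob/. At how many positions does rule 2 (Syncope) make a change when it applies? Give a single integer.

(1) Final Devoicing: [vifvuvob] → [vifvuvop]
(2) Syncope: [vifvuvop] → [vfvvop]
(3) t-Assibilation: no change — [vfvvop]
Rule 2 changed 2 position(s).

2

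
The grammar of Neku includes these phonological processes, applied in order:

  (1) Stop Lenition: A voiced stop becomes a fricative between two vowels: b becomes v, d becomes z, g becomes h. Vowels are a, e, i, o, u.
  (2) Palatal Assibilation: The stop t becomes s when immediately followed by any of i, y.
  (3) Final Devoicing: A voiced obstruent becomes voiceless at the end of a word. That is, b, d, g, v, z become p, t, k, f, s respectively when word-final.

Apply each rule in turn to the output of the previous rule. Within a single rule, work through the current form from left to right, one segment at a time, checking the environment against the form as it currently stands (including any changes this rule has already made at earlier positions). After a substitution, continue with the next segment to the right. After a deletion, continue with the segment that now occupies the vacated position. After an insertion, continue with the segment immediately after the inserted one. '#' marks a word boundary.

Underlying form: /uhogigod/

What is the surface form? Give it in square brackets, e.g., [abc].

(1) Stop Lenition: [uhogigod] → [uhohihod]
(2) Palatal Assibilation: no change — [uhohihod]
(3) Final Devoicing: [uhohihod] → [uhohihot]

[uhohihot]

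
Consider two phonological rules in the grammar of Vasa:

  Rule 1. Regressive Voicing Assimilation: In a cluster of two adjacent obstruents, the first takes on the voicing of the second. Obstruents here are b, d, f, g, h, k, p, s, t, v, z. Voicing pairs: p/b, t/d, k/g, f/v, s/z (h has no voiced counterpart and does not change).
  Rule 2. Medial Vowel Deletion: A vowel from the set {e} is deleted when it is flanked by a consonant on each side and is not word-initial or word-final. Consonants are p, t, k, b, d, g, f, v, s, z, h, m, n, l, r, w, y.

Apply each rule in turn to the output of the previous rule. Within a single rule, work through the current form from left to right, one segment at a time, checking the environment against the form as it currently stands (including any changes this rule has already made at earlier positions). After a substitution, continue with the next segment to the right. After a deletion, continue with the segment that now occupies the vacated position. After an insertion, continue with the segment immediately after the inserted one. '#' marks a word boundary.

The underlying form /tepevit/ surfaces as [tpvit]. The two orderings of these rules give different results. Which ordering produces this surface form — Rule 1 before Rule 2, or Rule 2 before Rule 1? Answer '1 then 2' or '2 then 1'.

1 then 2

Order 1 then 2:
  1 Regressive Voicing Assimilation: no change — [tepevit]
  2 Medial Vowel Deletion: [tepevit] → [tpvit]
  result: [tpvit]
Order 2 then 1:
  2 Medial Vowel Deletion: [tepevit] → [tpvit]
  1 Regressive Voicing Assimilation: [tpvit] → [tbvit]
  result: [tbvit]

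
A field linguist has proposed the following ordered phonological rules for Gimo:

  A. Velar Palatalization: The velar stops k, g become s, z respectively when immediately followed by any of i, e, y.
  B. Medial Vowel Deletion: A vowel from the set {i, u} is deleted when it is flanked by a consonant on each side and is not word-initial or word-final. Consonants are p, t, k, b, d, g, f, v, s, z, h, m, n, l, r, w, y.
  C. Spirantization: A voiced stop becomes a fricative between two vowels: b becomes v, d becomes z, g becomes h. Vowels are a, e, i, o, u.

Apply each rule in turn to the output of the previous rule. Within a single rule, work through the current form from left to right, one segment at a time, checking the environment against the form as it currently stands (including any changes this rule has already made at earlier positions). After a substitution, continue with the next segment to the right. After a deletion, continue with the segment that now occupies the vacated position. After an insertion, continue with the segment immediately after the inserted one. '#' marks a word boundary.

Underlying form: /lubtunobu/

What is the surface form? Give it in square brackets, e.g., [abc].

[lbtnovu]

A Velar Palatalization: no change — [lubtunobu]
B Medial Vowel Deletion: [lubtunobu] → [lbtnobu]
C Spirantization: [lbtnobu] → [lbtnovu]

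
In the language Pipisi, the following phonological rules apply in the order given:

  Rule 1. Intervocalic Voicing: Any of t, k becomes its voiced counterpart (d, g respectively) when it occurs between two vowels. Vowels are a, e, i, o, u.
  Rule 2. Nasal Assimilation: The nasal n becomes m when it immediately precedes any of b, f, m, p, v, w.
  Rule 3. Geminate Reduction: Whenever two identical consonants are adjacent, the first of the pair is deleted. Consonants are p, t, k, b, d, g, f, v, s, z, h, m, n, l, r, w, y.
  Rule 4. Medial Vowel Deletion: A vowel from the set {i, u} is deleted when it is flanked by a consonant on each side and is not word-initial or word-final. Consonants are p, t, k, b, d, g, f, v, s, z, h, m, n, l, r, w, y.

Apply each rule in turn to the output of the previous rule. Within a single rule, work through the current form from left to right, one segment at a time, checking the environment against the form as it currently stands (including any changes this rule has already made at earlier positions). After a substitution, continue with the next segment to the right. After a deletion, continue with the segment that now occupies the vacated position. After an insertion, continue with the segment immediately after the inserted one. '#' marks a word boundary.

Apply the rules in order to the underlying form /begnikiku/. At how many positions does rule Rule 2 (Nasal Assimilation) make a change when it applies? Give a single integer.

0

Rule 1 Intervocalic Voicing: [begnikiku] → [begnigigu]
Rule 2 Nasal Assimilation: no change — [begnigigu]
Rule 3 Geminate Reduction: no change — [begnigigu]
Rule 4 Medial Vowel Deletion: [begnigigu] → [begnggu]
Rule Rule 2 changed 0 position(s).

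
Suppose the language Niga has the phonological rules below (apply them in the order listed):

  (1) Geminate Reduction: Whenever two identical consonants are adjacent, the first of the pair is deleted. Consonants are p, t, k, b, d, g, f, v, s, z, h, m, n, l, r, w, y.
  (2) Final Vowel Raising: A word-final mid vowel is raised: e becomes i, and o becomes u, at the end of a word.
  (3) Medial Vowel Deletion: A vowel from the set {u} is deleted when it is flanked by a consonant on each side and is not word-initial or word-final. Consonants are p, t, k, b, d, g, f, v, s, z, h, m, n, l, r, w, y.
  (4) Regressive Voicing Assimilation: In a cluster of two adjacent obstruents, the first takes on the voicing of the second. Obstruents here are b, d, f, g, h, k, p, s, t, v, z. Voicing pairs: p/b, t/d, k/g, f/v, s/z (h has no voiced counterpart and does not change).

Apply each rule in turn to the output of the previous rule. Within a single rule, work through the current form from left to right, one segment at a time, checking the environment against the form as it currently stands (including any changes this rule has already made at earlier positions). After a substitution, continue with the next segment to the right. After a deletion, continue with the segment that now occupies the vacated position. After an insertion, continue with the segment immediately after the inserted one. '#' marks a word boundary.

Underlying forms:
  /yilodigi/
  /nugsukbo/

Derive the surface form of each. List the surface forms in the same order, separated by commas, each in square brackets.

[yilodigi], [nksgbu]

/yilodigi/:
  (1) Geminate Reduction: no change — [yilodigi]
  (2) Final Vowel Raising: no change — [yilodigi]
  (3) Medial Vowel Deletion: no change — [yilodigi]
  (4) Regressive Voicing Assimilation: no change — [yilodigi]
/nugsukbo/:
  (1) Geminate Reduction: no change — [nugsukbo]
  (2) Final Vowel Raising: [nugsukbo] → [nugsukbu]
  (3) Medial Vowel Deletion: [nugsukbu] → [ngskbu]
  (4) Regressive Voicing Assimilation: [ngskbu] → [nksgbu]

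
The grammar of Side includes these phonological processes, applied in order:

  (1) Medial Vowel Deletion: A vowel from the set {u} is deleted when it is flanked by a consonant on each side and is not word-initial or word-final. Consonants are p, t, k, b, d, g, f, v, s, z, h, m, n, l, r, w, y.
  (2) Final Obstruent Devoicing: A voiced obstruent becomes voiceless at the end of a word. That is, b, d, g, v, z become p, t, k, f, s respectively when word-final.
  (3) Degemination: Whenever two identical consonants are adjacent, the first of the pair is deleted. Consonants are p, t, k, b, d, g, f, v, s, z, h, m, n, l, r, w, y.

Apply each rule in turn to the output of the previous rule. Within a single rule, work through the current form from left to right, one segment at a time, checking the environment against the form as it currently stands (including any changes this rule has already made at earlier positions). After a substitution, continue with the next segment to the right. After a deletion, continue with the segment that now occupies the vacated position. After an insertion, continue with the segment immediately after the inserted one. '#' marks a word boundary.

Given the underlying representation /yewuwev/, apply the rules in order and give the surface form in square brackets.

[yewef]

(1) Medial Vowel Deletion: [yewuwev] → [yewwev]
(2) Final Obstruent Devoicing: [yewwev] → [yewwef]
(3) Degemination: [yewwef] → [yewef]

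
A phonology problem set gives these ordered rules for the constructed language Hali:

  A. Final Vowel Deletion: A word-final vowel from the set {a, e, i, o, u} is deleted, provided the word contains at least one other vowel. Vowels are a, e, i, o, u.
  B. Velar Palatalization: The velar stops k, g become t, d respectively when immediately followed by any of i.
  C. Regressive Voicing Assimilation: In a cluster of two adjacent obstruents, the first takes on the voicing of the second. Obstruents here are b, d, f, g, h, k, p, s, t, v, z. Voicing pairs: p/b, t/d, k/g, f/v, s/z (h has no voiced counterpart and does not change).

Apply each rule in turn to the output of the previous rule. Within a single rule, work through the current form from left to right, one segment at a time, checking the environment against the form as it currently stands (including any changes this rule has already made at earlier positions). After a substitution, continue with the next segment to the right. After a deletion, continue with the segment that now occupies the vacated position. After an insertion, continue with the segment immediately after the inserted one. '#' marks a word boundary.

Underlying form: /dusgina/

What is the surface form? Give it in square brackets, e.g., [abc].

[duzdin]

A Final Vowel Deletion: [dusgina] → [dusgin]
B Velar Palatalization: [dusgin] → [dusdin]
C Regressive Voicing Assimilation: [dusdin] → [duzdin]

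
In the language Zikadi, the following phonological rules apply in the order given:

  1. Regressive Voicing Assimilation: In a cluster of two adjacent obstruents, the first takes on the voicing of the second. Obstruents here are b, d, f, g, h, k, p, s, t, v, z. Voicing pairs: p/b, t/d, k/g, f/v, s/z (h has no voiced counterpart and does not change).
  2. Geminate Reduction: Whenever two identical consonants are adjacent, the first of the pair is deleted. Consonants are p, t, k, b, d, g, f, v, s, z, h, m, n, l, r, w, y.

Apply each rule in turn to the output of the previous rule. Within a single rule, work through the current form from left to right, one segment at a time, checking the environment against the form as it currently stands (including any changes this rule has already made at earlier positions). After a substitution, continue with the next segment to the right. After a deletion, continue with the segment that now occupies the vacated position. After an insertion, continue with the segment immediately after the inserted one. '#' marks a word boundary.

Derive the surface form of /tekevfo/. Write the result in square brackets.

[tekefo]

1 Regressive Voicing Assimilation: [tekevfo] → [tekeffo]
2 Geminate Reduction: [tekeffo] → [tekefo]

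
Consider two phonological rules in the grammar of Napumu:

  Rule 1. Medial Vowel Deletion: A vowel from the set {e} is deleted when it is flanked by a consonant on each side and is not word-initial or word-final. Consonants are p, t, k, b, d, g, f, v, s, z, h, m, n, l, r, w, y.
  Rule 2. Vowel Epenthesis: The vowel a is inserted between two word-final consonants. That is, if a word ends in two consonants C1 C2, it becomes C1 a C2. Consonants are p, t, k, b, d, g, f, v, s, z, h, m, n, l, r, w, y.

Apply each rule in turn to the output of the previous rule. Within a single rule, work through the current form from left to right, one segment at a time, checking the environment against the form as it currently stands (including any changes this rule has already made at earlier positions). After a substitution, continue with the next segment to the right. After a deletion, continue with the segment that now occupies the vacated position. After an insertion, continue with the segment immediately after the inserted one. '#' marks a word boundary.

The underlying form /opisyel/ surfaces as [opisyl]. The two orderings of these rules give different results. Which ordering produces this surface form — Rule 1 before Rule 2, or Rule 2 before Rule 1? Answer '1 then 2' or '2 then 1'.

2 then 1

Order 1 then 2:
  1 Medial Vowel Deletion: [opisyel] → [opisyl]
  2 Vowel Epenthesis: [opisyl] → [opisyal]
  result: [opisyal]
Order 2 then 1:
  2 Vowel Epenthesis: no change — [opisyel]
  1 Medial Vowel Deletion: [opisyel] → [opisyl]
  result: [opisyl]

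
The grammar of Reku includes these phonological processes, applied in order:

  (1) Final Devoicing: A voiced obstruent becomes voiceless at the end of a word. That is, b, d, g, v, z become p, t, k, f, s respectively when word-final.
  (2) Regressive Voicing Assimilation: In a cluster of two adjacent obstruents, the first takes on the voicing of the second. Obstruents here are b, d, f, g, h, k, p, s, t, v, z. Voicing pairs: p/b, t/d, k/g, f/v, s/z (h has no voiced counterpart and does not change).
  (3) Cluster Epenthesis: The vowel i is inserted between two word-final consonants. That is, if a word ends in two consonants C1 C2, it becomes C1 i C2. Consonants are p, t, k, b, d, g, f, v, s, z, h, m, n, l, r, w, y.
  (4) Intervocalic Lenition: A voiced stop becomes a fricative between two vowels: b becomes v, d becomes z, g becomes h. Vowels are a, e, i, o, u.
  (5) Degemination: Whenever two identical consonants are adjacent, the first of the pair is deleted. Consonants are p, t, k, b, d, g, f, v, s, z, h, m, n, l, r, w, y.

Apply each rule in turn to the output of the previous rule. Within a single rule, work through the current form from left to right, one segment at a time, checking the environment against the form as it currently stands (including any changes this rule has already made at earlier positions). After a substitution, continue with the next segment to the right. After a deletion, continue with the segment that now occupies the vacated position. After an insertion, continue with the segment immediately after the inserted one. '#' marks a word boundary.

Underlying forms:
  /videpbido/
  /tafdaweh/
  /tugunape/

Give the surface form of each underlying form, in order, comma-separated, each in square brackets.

/videpbido/:
  (1) Final Devoicing: no change — [videpbido]
  (2) Regressive Voicing Assimilation: [videpbido] → [videbbido]
  (3) Cluster Epenthesis: no change — [videbbido]
  (4) Intervocalic Lenition: [videbbido] → [vizebbizo]
  (5) Degemination: [vizebbizo] → [vizebizo]
/tafdaweh/:
  (1) Final Devoicing: no change — [tafdaweh]
  (2) Regressive Voicing Assimilation: [tafdaweh] → [tavdaweh]
  (3) Cluster Epenthesis: no change — [tavdaweh]
  (4) Intervocalic Lenition: no change — [tavdaweh]
  (5) Degemination: no change — [tavdaweh]
/tugunape/:
  (1) Final Devoicing: no change — [tugunape]
  (2) Regressive Voicing Assimilation: no change — [tugunape]
  (3) Cluster Epenthesis: no change — [tugunape]
  (4) Intervocalic Lenition: [tugunape] → [tuhunape]
  (5) Degemination: no change — [tuhunape]

[vizebizo], [tavdaweh], [tuhunape]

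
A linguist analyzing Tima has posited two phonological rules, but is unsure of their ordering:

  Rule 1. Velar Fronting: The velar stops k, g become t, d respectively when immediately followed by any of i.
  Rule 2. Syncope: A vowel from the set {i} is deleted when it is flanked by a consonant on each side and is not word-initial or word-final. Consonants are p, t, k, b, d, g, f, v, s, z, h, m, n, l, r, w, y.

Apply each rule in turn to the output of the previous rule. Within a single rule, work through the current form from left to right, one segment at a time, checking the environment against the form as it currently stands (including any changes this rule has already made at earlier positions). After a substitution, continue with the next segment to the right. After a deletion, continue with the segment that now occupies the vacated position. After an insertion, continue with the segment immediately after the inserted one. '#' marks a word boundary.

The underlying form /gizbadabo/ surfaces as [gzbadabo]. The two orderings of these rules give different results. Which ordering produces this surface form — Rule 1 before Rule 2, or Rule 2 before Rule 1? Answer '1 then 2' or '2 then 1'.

Order 1 then 2:
  1 Velar Fronting: [gizbadabo] → [dizbadabo]
  2 Syncope: [dizbadabo] → [dzbadabo]
  result: [dzbadabo]
Order 2 then 1:
  2 Syncope: [gizbadabo] → [gzbadabo]
  1 Velar Fronting: no change — [gzbadabo]
  result: [gzbadabo]

2 then 1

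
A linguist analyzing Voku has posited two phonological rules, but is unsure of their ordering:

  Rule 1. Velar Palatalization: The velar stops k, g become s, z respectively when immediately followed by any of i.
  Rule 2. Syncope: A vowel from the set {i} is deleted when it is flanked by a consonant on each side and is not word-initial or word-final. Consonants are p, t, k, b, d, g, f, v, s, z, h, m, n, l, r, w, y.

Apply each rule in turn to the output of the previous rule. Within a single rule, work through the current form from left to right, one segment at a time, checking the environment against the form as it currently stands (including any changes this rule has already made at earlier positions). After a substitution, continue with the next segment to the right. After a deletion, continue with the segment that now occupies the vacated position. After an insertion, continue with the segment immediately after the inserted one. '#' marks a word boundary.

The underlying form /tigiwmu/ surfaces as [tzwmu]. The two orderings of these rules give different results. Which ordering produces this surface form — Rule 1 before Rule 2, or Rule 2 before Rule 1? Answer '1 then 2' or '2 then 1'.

Order 1 then 2:
  1 Velar Palatalization: [tigiwmu] → [tiziwmu]
  2 Syncope: [tiziwmu] → [tzwmu]
  result: [tzwmu]
Order 2 then 1:
  2 Syncope: [tigiwmu] → [tgwmu]
  1 Velar Palatalization: no change — [tgwmu]
  result: [tgwmu]

1 then 2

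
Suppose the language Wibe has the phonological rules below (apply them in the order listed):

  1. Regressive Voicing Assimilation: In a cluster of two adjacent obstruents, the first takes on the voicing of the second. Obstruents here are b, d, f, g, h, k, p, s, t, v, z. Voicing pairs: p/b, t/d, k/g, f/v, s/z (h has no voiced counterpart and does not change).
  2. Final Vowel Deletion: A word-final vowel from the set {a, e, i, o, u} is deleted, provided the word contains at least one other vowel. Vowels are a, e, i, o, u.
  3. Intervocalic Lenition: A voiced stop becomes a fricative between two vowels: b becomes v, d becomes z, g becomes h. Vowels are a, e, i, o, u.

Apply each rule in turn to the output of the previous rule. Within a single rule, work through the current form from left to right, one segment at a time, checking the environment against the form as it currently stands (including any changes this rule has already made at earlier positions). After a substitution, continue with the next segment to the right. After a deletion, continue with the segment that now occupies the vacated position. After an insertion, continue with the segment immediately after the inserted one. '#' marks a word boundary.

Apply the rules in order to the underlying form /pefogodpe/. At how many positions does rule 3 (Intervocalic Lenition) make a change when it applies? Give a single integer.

1 Regressive Voicing Assimilation: [pefogodpe] → [pefogotpe]
2 Final Vowel Deletion: [pefogotpe] → [pefogotp]
3 Intervocalic Lenition: [pefogotp] → [pefohotp]
Rule 3 changed 1 position(s).

1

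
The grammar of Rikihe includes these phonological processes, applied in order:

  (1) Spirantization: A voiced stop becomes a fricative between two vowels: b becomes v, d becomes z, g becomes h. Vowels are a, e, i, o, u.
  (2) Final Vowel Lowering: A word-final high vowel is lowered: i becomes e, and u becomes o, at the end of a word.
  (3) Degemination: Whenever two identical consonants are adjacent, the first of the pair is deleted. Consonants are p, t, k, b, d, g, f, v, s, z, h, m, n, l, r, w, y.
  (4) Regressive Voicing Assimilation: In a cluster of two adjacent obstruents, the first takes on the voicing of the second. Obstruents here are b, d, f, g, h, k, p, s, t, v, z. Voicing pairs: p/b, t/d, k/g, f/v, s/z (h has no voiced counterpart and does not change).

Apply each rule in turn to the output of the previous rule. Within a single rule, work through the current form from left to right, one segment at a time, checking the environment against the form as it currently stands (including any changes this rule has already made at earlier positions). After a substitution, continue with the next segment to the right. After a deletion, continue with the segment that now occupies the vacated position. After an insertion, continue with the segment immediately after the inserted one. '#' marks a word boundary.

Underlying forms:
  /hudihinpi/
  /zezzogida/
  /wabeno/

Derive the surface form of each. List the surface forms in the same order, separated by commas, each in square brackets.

/hudihinpi/:
  (1) Spirantization: [hudihinpi] → [huzihinpi]
  (2) Final Vowel Lowering: [huzihinpi] → [huzihinpe]
  (3) Degemination: no change — [huzihinpe]
  (4) Regressive Voicing Assimilation: no change — [huzihinpe]
/zezzogida/:
  (1) Spirantization: [zezzogida] → [zezzohiza]
  (2) Final Vowel Lowering: no change — [zezzohiza]
  (3) Degemination: [zezzohiza] → [zezohiza]
  (4) Regressive Voicing Assimilation: no change — [zezohiza]
/wabeno/:
  (1) Spirantization: [wabeno] → [waveno]
  (2) Final Vowel Lowering: no change — [waveno]
  (3) Degemination: no change — [waveno]
  (4) Regressive Voicing Assimilation: no change — [waveno]

[huzihinpe], [zezohiza], [waveno]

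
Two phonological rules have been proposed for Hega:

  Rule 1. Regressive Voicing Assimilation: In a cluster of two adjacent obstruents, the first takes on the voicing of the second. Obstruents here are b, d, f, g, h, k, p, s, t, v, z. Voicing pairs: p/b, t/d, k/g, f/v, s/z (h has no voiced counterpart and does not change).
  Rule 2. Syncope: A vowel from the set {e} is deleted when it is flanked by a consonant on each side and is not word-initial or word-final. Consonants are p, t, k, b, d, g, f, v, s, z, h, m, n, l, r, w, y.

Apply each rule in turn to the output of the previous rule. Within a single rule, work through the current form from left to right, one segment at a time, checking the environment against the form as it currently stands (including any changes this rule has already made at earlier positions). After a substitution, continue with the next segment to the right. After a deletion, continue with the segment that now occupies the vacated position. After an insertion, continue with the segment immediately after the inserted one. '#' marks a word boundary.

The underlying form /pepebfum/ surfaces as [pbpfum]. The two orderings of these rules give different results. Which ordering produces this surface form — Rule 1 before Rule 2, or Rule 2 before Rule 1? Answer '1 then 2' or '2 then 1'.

Order 1 then 2:
  1 Regressive Voicing Assimilation: [pepebfum] → [pepepfum]
  2 Syncope: [pepepfum] → [pppfum]
  result: [pppfum]
Order 2 then 1:
  2 Syncope: [pepebfum] → [ppbfum]
  1 Regressive Voicing Assimilation: [ppbfum] → [pbpfum]
  result: [pbpfum]

2 then 1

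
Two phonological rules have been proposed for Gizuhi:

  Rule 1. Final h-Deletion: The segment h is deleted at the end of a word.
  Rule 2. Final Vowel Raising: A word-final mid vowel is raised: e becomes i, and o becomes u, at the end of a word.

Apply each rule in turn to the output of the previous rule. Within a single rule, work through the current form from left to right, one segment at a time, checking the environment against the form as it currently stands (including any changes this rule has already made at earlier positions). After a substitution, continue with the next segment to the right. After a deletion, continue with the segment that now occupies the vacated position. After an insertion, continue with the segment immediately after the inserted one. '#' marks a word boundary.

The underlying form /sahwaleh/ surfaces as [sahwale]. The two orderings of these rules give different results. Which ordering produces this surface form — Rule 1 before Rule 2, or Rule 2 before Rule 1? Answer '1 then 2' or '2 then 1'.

Order 1 then 2:
  1 Final h-Deletion: [sahwaleh] → [sahwale]
  2 Final Vowel Raising: [sahwale] → [sahwali]
  result: [sahwali]
Order 2 then 1:
  2 Final Vowel Raising: no change — [sahwaleh]
  1 Final h-Deletion: [sahwaleh] → [sahwale]
  result: [sahwale]

2 then 1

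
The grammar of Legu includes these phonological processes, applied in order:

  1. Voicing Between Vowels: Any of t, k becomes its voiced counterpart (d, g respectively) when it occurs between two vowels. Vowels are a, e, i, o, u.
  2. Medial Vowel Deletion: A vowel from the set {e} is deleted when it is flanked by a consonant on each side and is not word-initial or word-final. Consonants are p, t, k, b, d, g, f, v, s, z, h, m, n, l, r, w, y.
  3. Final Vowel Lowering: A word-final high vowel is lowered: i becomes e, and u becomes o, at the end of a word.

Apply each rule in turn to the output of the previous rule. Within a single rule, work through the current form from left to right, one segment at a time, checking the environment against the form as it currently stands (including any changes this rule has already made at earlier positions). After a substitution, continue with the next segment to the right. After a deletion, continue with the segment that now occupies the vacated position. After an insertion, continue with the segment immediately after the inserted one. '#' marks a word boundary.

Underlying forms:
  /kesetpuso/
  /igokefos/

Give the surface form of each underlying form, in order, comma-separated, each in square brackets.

/kesetpuso/:
  1 Voicing Between Vowels: no change — [kesetpuso]
  2 Medial Vowel Deletion: [kesetpuso] → [kstpuso]
  3 Final Vowel Lowering: no change — [kstpuso]
/igokefos/:
  1 Voicing Between Vowels: [igokefos] → [igogefos]
  2 Medial Vowel Deletion: [igogefos] → [igogfos]
  3 Final Vowel Lowering: no change — [igogfos]

[kstpuso], [igogfos]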